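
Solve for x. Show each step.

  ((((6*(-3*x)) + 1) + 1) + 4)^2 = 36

Step 1. [((((6*(-3*x)) + 1) + 1) + 4)^2 = 36] √ both sides: 36 ≥ 0 gives two branches, so sqrt: (((6*(-3*x)) + 1) + 1) + 4 = 6 or -6.
Step 2. [(((6*(-3*x)) + 1) + 1) + 4 = 6 or -6] the outer +4 inverts by subtracting 4 ⇒ sub: ((6*(-3*x)) + 1) + 1 = 2 or -10.
Step 3. [((6*(-3*x)) + 1) + 1 = 2 or -10] subtract 1: x sits inside (… + 1), so sub: (6*(-3*x)) + 1 = 1 or -11.
Step 4. [(6*(-3*x)) + 1 = 1 or -11] +1 is outermost — subtract 1 both sides ⇒ sub: 6*(-3*x) = 0 or -12.
Step 5. [6*(-3*x) = 0 or -12] leading coefficient 6: divide by 6. So div: -3*x = 0 or -2.
Step 6. [-3*x = 0 or -2] divide by the outer -3, so div: x = 0 or 2/3.

Answer: x ∈ {0, 2/3}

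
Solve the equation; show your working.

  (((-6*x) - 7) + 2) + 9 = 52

Step 1. [(((-6*x) - 7) + 2) + 9 = 52] subtract 9: x sits inside (… + 9), so sub: ((-6*x) - 7) + 2 = 43.
Step 2. [((-6*x) - 7) + 2 = 43] 2 comes off first (subtract 2) ⇒ sub: (-6*x) - 7 = 41.
Step 3. [(-6*x) - 7 = 41] 7 comes off first (add 7). So sub: -6*x = 48.
Step 4. [-6*x = 48] leading coefficient -6: divide by -6. So div: x = -8.

Answer: x ∈ {-8}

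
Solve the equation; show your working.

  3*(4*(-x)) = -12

Step 1. [3*(4*(-x)) = -12] LHS = 3·(…); ÷3 both sides ⇒ div: 4*(-x) = -4.
Step 2. [4*(-x) = -4] 4 out front; divide by 4, so div: -x = -1.
Step 3. [-x = -1] flip signs both sides. So neg: x = 1.

Answer: x ∈ {1}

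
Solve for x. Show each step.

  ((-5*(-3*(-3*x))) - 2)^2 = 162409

Step 1. [((-5*(-3*(-3*x))) - 2)^2 = 162409] 162409 ≥ 0, LHS is (·)² — take ±√. So sqrt: (-5*(-3*(-3*x))) - 2 = 403 or -403.
Step 2. [(-5*(-3*(-3*x))) - 2 = 403 or -403] the outer -2 inverts by adding 2 ⇒ sub: -5*(-3*(-3*x)) = 405 or -401.
Step 3. [-5*(-3*(-3*x)) = 405 or -401] -5 out front; divide by -5. So div: -3*(-3*x) = -81 or 401/5.
Step 4. [-3*(-3*x) = -81 or 401/5] divide by the outer -3 ⇒ div: -3*x = 27 or -401/15.
Step 5. [-3*x = 27 or -401/15] -3 out front; divide by -3, so div: x = -9 or 401/45.

Answer: x ∈ {-9, 401/45}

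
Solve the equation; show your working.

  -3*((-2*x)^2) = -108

Step 1. [-3*((-2*x)^2) = -108] leading coefficient -3: divide by -3. So div: (-2*x)^2 = 36.
Step 2. [(-2*x)^2 = 36] √ both sides: 36 ≥ 0 gives two branches, so sqrt: -2*x = 6 or -6.
Step 3. [-2*x = 6 or -6] leading coefficient -2: divide by -2 ⇒ div: x = -3 or 3.

Answer: x ∈ {-3, 3}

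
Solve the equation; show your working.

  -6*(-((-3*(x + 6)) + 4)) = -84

Step 1. [-6*(-((-3*(x + 6)) + 4)) = -84] -6·(inner) — divide through by -6. So div: -((-3*(x + 6)) + 4) = 14.
Step 2. [-((-3*(x + 6)) + 4) = 14] leading − — multiply by −1 ⇒ neg: (-3*(x + 6)) + 4 = -14.
Step 3. [(-3*(x + 6)) + 4 = -14] subtract 4: x sits inside (… + 4) ⇒ sub: -3*(x + 6) = -18.
Step 4. [-3*(x + 6) = -18] -3 out front; divide by -3. So div: x + 6 = 6.
Step 5. [x + 6 = 6] subtract 6: x sits inside (… + 6) ⇒ sub: x = 0.

Answer: x ∈ {0}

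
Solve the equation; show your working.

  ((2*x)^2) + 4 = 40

Step 1. [((2*x)^2) + 4 = 40] 4 comes off first (subtract 4) ⇒ sub: (2*x)^2 = 36.
Step 2. [(2*x)^2 = 36] LHS squared, RHS 36 ≥ 0: apply √ (±). So sqrt: 2*x = 6 or -6.
Step 3. [2*x = 6 or -6] leading coefficient 2: divide by 2 ⇒ div: x = 3 or -3.

Answer: x ∈ {-3, 3}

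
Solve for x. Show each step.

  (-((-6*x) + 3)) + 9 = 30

Step 1. [(-((-6*x) + 3)) + 9 = 30] subtract 9: x sits inside (… + 9). So sub: -((-6*x) + 3) = 21.
Step 2. [-((-6*x) + 3) = 21] flip signs both sides, so neg: (-6*x) + 3 = -21.
Step 3. [(-6*x) + 3 = -21] subtract 3: x sits inside (… + 3), so sub: -6*x = -24.
Step 4. [-6*x = -24] -6 out front; divide by -6, so div: x = 4.

Answer: x ∈ {4}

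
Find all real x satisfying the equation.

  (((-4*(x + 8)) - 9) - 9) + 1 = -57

Step 1. [(((-4*(x + 8)) - 9) - 9) + 1 = -57] +1 is outermost — subtract 1 both sides, so sub: ((-4*(x + 8)) - 9) - 9 = -58.
Step 2. [((-4*(x + 8)) - 9) - 9 = -58] add 9: x sits inside (… - 9) ⇒ sub: (-4*(x + 8)) - 9 = -49.
Step 3. [(-4*(x + 8)) - 9 = -49] -9 is outermost — add 9 both sides ⇒ sub: -4*(x + 8) = -40.
Step 4. [-4*(x + 8) = -40] -4 out front; divide by -4. So div: x + 8 = 10.
Step 5. [x + 8 = 10] subtract 8: x sits inside (… + 8), so sub: x = 2.

Answer: x ∈ {2}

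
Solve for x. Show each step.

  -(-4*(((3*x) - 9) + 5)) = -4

Step 1. [-(-4*(((3*x) - 9) + 5)) = -4] flip signs both sides ⇒ neg: -4*(((3*x) - 9) + 5) = 4.
Step 2. [-4*(((3*x) - 9) + 5) = 4] divide by the outer -4, so div: ((3*x) - 9) + 5 = -1.
Step 3. [((3*x) - 9) + 5 = -1] +5 is outermost — subtract 5 both sides ⇒ sub: (3*x) - 9 = -6.
Step 4. [(3*x) - 9 = -6] the outer -9 inverts by adding 9. So sub: 3*x = 3.
Step 5. [3*x = 3] leading coefficient 3: divide by 3, so div: x = 1.

Answer: x ∈ {1}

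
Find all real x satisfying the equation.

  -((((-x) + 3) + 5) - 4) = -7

Step 1. [-((((-x) + 3) + 5) - 4) = -7] leading − — multiply by −1, so neg: (((-x) + 3) + 5) - 4 = 7.
Step 2. [(((-x) + 3) + 5) - 4 = 7] -4 is outermost — add 4 both sides ⇒ sub: ((-x) + 3) + 5 = 11.
Step 3. [((-x) + 3) + 5 = 11] the outer +5 inverts by subtracting 5. So sub: (-x) + 3 = 6.
Step 4. [(-x) + 3 = 6] subtract 3: x sits inside (… + 3), so sub: -x = 3.
Step 5. [-x = 3] flip signs both sides, so neg: x = -3.

Answer: x ∈ {-3}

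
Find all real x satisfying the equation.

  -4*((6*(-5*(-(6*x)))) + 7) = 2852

Step 1. [-4*((6*(-5*(-(6*x)))) + 7) = 2852] LHS = -4·(…); ÷-4 both sides, so div: (6*(-5*(-(6*x)))) + 7 = -713.
Step 2. [(6*(-5*(-(6*x)))) + 7 = -713] 7 comes off first (subtract 7), so sub: 6*(-5*(-(6*x))) = -720.
Step 3. [6*(-5*(-(6*x))) = -720] 6 out front; divide by 6 ⇒ div: -5*(-(6*x)) = -120.
Step 4. [-5*(-(6*x)) = -120] -5 out front; divide by -5 ⇒ div: -(6*x) = 24.
Step 5. [-(6*x) = 24] flip signs both sides, so neg: 6*x = -24.
Step 6. [6*x = -24] divide by the outer 6. So div: x = -4.

Answer: x ∈ {-4}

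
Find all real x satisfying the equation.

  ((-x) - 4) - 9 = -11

Step 1. [((-x) - 4) - 9 = -11] -9 is outermost — add 9 both sides, so sub: (-x) - 4 = -2.
Step 2. [(-x) - 4 = -2] 4 comes off first (add 4). So sub: -x = 2.
Step 3. [-x = 2] LHS negated; negate both sides, so neg: x = -2.

Answer: x ∈ {-2}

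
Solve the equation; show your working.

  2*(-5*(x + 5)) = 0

Step 1. [2*(-5*(x + 5)) = 0] 2·(inner) — divide through by 2, so div: -5*(x + 5) = 0.
Step 2. [-5*(x + 5) = 0] -5 out front; divide by -5. So div: x + 5 = 0.
Step 3. [x + 5 = 0] peel the +5: subtract 5 from each side ⇒ sub: x = -5.

Answer: x ∈ {-5}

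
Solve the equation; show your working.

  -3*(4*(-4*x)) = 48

Step 1. [-3*(4*(-4*x)) = 48] -3 out front; divide by -3, so div: 4*(-4*x) = -16.
Step 2. [4*(-4*x) = -16] divide by the outer 4, so div: -4*x = -4.
Step 3. [-4*x = -4] LHS = -4·(…); ÷-4 both sides, so div: x = 1.

Answer: x ∈ {1}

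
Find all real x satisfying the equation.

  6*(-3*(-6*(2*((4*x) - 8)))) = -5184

Step 1. [6*(-3*(-6*(2*((4*x) - 8)))) = -5184] divide by the outer 6, so div: -3*(-6*(2*((4*x) - 8))) = -864.
Step 2. [-3*(-6*(2*((4*x) - 8))) = -864] -3 out front; divide by -3. So div: -6*(2*((4*x) - 8)) = 288.
Step 3. [-6*(2*((4*x) - 8)) = 288] LHS = -6·(…); ÷-6 both sides. So div: 2*((4*x) - 8) = -48.
Step 4. [2*((4*x) - 8) = -48] leading coefficient 2: divide by 2. So div: (4*x) - 8 = -24.
Step 5. [(4*x) - 8 = -24] add 8: x sits inside (… - 8) ⇒ sub: 4*x = -16.
Step 6. [4*x = -16] divide by the outer 4, so div: x = -4.

Answer: x ∈ {-4}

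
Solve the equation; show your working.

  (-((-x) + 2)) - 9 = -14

Step 1. [(-((-x) + 2)) - 9 = -14] -9 is outermost — add 9 both sides ⇒ sub: -((-x) + 2) = -5.
Step 2. [-((-x) + 2) = -5] leading − — multiply by −1 ⇒ neg: (-x) + 2 = 5.
Step 3. [(-x) + 2 = 5] 2 comes off first (subtract 2). So sub: -x = 3.
Step 4. [-x = 3] flip signs both sides, so neg: x = -3.

Answer: x ∈ {-3}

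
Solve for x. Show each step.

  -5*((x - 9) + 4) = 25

Step 1. [-5*((x - 9) + 4) = 25] divide by the outer -5. So div: (x - 9) + 4 = -5.
Step 2. [(x - 9) + 4 = -5] +4 is outermost — subtract 4 both sides. So sub: x - 9 = -9.
Step 3. [x - 9 = -9] the outer -9 inverts by adding 9, so sub: x = 0.

Answer: x ∈ {0}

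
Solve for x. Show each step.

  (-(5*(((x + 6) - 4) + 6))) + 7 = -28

Step 1. [(-(5*(((x + 6) - 4) + 6))) + 7 = -28] the outer +7 inverts by subtracting 7 ⇒ sub: -(5*(((x + 6) - 4) + 6)) = -35.
Step 2. [-(5*(((x + 6) - 4) + 6)) = -35] LHS negated; negate both sides ⇒ neg: 5*(((x + 6) - 4) + 6) = 35.
Step 3. [5*(((x + 6) - 4) + 6) = 35] LHS = 5·(…); ÷5 both sides. So div: ((x + 6) - 4) + 6 = 7.
Step 4. [((x + 6) - 4) + 6 = 7] peel the +6: subtract 6 from each side ⇒ sub: (x + 6) - 4 = 1.
Step 5. [(x + 6) - 4 = 1] 4 comes off first (add 4). So sub: x + 6 = 5.
Step 6. [x + 6 = 5] the outer +6 inverts by subtracting 6 ⇒ sub: x = -1.

Answer: x ∈ {-1}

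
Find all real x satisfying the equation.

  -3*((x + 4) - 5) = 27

Step 1. [-3*((x + 4) - 5) = 27] -3 out front; divide by -3, so div: (x + 4) - 5 = -9.
Step 2. [(x + 4) - 5 = -9] -5 is outermost — add 5 both sides. So sub: x + 4 = -4.
Step 3. [x + 4 = -4] 4 comes off first (subtract 4). So sub: x = -8.

Answer: x ∈ {-8}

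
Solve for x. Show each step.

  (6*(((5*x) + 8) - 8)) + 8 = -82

Step 1. [(6*(((5*x) + 8) - 8)) + 8 = -82] subtract 8: x sits inside (… + 8), so sub: 6*(((5*x) + 8) - 8) = -90.
Step 2. [6*(((5*x) + 8) - 8) = -90] LHS = 6·(…); ÷6 both sides ⇒ div: ((5*x) + 8) - 8 = -15.
Step 3. [((5*x) + 8) - 8 = -15] the outer -8 inverts by adding 8. So sub: (5*x) + 8 = -7.
Step 4. [(5*x) + 8 = -7] the outer +8 inverts by subtracting 8, so sub: 5*x = -15.
Step 5. [5*x = -15] 5·(inner) — divide through by 5, so div: x = -3.

Answer: x ∈ {-3}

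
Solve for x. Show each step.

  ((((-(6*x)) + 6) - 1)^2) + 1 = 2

Step 1. [((((-(6*x)) + 6) - 1)^2) + 1 = 2] subtract 1: x sits inside (… + 1). So sub: (((-(6*x)) + 6) - 1)^2 = 1.
Step 2. [(((-(6*x)) + 6) - 1)^2 = 1] √ both sides: 1 ≥ 0 gives two branches ⇒ sqrt: ((-(6*x)) + 6) - 1 = 1 or -1.
Step 3. [((-(6*x)) + 6) - 1 = 1 or -1] add 1: x sits inside (… - 1), so sub: (-(6*x)) + 6 = 2 or 0.
Step 4. [(-(6*x)) + 6 = 2 or 0] peel the +6: subtract 6 from each side, so sub: -(6*x) = -4 or -6.
Step 5. [-(6*x) = -4 or -6] leading − — multiply by −1 ⇒ neg: 6*x = 4 or 6.
Step 6. [6*x = 4 or 6] leading coefficient 6: divide by 6, so div: x = 2/3 or 1.

Answer: x ∈ {2/3, 1}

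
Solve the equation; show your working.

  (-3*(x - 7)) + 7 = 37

Step 1. [(-3*(x - 7)) + 7 = 37] 7 comes off first (subtract 7) ⇒ sub: -3*(x - 7) = 30.
Step 2. [-3*(x - 7) = 30] LHS = -3·(…); ÷-3 both sides. So div: x - 7 = -10.
Step 3. [x - 7 = -10] peel the -7: add 7 from each side ⇒ sub: x = -3.

Answer: x ∈ {-3}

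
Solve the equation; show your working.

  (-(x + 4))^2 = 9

Step 1. [(-(x + 4))^2 = 9] √ both sides: 9 ≥ 0 gives two branches ⇒ sqrt: -(x + 4) = 3 or -3.
Step 2. [-(x + 4) = 3 or -3] flip signs both sides, so neg: x + 4 = -3 or 3.
Step 3. [x + 4 = -3 or 3] 4 comes off first (subtract 4). So sub: x = -7 or -1.

Answer: x ∈ {-7, -1}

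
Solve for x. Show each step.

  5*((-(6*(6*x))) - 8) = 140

Step 1. [5*((-(6*(6*x))) - 8) = 140] leading coefficient 5: divide by 5. So div: (-(6*(6*x))) - 8 = 28.
Step 2. [(-(6*(6*x))) - 8 = 28] peel the -8: add 8 from each side. So sub: -(6*(6*x)) = 36.
Step 3. [-(6*(6*x)) = 36] leading − — multiply by −1, so neg: 6*(6*x) = -36.
Step 4. [6*(6*x) = -36] LHS = 6·(…); ÷6 both sides ⇒ div: 6*x = -6.
Step 5. [6*x = -6] 6 out front; divide by 6, so div: x = -1.

Answer: x ∈ {-1}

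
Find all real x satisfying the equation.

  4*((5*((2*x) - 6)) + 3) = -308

Step 1. [4*((5*((2*x) - 6)) + 3) = -308] 4·(inner) — divide through by 4 ⇒ div: (5*((2*x) - 6)) + 3 = -77.
Step 2. [(5*((2*x) - 6)) + 3 = -77] +3 is outermost — subtract 3 both sides. So sub: 5*((2*x) - 6) = -80.
Step 3. [5*((2*x) - 6) = -80] divide by the outer 5, so div: (2*x) - 6 = -16.
Step 4. [(2*x) - 6 = -16] 2 | LHS and 2 | -16: pull 2 out ⇒ factor: x - 3 = -8.
Step 5. [x - 3 = -8] -3 is outermost — add 3 both sides. So sub: x = -5.

Answer: x ∈ {-5}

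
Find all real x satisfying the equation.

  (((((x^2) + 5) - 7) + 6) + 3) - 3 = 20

Step 1. [(((((x^2) + 5) - 7) + 6) + 3) - 3 = 20] peel the -3: add 3 from each side ⇒ sub: ((((x^2) + 5) - 7) + 6) + 3 = 23.
Step 2. [((((x^2) + 5) - 7) + 6) + 3 = 23] subtract 3: x sits inside (… + 3) ⇒ sub: (((x^2) + 5) - 7) + 6 = 20.
Step 3. [(((x^2) + 5) - 7) + 6 = 20] the outer +6 inverts by subtracting 6. So sub: ((x^2) + 5) - 7 = 14.
Step 4. [((x^2) + 5) - 7 = 14] -7 is outermost — add 7 both sides ⇒ sub: (x^2) + 5 = 21.
Step 5. [(x^2) + 5 = 21] the outer +5 inverts by subtracting 5, so sub: x^2 = 16.
Step 6. [x^2 = 16] √ both sides: 16 ≥ 0 gives two branches ⇒ sqrt: x = 4 or -4.

Answer: x ∈ {-4, 4}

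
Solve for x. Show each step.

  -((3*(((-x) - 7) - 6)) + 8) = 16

Step 1. [-((3*(((-x) - 7) - 6)) + 8) = 16] LHS negated; negate both sides ⇒ neg: (3*(((-x) - 7) - 6)) + 8 = -16.
Step 2. [(3*(((-x) - 7) - 6)) + 8 = -16] the outer +8 inverts by subtracting 8 ⇒ sub: 3*(((-x) - 7) - 6) = -24.
Step 3. [3*(((-x) - 7) - 6) = -24] leading coefficient 3: divide by 3 ⇒ div: ((-x) - 7) - 6 = -8.
Step 4. [((-x) - 7) - 6 = -8] add 6: x sits inside (… - 6), so sub: (-x) - 7 = -2.
Step 5. [(-x) - 7 = -2] the outer -7 inverts by adding 7 ⇒ sub: -x = 5.
Step 6. [-x = 5] LHS negated; negate both sides, so neg: x = -5.

Answer: x ∈ {-5}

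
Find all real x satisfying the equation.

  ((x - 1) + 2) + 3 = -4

Step 1. [((x - 1) + 2) + 3 = -4] +3 is outermost — subtract 3 both sides, so sub: (x - 1) + 2 = -7.
Step 2. [(x - 1) + 2 = -7] the outer +2 inverts by subtracting 2 ⇒ sub: x - 1 = -9.
Step 3. [x - 1 = -9] peel the -1: add 1 from each side ⇒ sub: x = -8.

Answer: x ∈ {-8}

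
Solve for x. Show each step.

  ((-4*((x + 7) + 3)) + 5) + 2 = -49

Step 1. [((-4*((x + 7) + 3)) + 5) + 2 = -49] peel the +2: subtract 2 from each side. So sub: (-4*((x + 7) + 3)) + 5 = -51.
Step 2. [(-4*((x + 7) + 3)) + 5 = -51] +5 is outermost — subtract 5 both sides, so sub: -4*((x + 7) + 3) = -56.
Step 3. [-4*((x + 7) + 3) = -56] leading coefficient -4: divide by -4, so div: (x + 7) + 3 = 14.
Step 4. [(x + 7) + 3 = 14] peel the +3: subtract 3 from each side, so sub: x + 7 = 11.
Step 5. [x + 7 = 11] the outer +7 inverts by subtracting 7, so sub: x = 4.

Answer: x ∈ {4}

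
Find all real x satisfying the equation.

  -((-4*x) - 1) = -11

Step 1. [-((-4*x) - 1) = -11] LHS negated; negate both sides. So neg: (-4*x) - 1 = 11.
Step 2. [(-4*x) - 1 = 11] the outer -1 inverts by adding 1 ⇒ sub: -4*x = 12.
Step 3. [-4*x = 12] -4 out front; divide by -4 ⇒ div: x = -3.

Answer: x ∈ {-3}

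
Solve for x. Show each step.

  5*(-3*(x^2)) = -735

Step 1. [5*(-3*(x^2)) = -735] 5 out front; divide by 5. So div: -3*(x^2) = -147.
Step 2. [-3*(x^2) = -147] LHS = -3·(…); ÷-3 both sides ⇒ div: x^2 = 49.
Step 3. [x^2 = 49] LHS squared, RHS 49 ≥ 0: apply √ (±) ⇒ sqrt: x = 7 or -7.

Answer: x ∈ {-7, 7}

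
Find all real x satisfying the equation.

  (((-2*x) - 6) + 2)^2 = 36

Step 1. [(((-2*x) - 6) + 2)^2 = 36] 36 ≥ 0, LHS is (·)² — take ±√. So sqrt: ((-2*x) - 6) + 2 = 6 or -6.
Step 2. [((-2*x) - 6) + 2 = 6 or -6] peel the +2: subtract 2 from each side ⇒ sub: (-2*x) - 6 = 4 or -8.
Step 3. [(-2*x) - 6 = 4 or -8] -6 is outermost — add 6 both sides, so sub: -2*x = 10 or -2.
Step 4. [-2*x = 10 or -2] leading coefficient -2: divide by -2, so div: x = -5 or 1.

Answer: x ∈ {-5, 1}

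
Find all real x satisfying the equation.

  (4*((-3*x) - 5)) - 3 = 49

Step 1. [(4*((-3*x) - 5)) - 3 = 49] 3 comes off first (add 3) ⇒ sub: 4*((-3*x) - 5) = 52.
Step 2. [4*((-3*x) - 5) = 52] leading coefficient 4: divide by 4 ⇒ div: (-3*x) - 5 = 13.
Step 3. [(-3*x) - 5 = 13] -5 is outermost — add 5 both sides. So sub: -3*x = 18.
Step 4. [-3*x = 18] -3·(inner) — divide through by -3. So div: x = -6.

Answer: x ∈ {-6}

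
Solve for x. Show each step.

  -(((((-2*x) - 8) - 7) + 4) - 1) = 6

Step 1. [-(((((-2*x) - 8) - 7) + 4) - 1) = 6] leading − — multiply by −1, so neg: ((((-2*x) - 8) - 7) + 4) - 1 = -6.
Step 2. [((((-2*x) - 8) - 7) + 4) - 1 = -6] the outer -1 inverts by adding 1. So sub: (((-2*x) - 8) - 7) + 4 = -5.
Step 3. [(((-2*x) - 8) - 7) + 4 = -5] peel the +4: subtract 4 from each side. So sub: ((-2*x) - 8) - 7 = -9.
Step 4. [((-2*x) - 8) - 7 = -9] add 7: x sits inside (… - 7), so sub: (-2*x) - 8 = -2.
Step 5. [(-2*x) - 8 = -2] common factor -2 (LHS and -2) — divide through ⇒ factor: x + 4 = 1.
Step 6. [x + 4 = 1] subtract 4: x sits inside (… + 4). So sub: x = -3.

Answer: x ∈ {-3}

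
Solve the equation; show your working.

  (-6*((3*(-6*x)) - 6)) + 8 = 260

Step 1. [(-6*((3*(-6*x)) - 6)) + 8 = 260] subtract 8: x sits inside (… + 8) ⇒ sub: -6*((3*(-6*x)) - 6) = 252.
Step 2. [-6*((3*(-6*x)) - 6) = 252] -6 out front; divide by -6 ⇒ div: (3*(-6*x)) - 6 = -42.
Step 3. [(3*(-6*x)) - 6 = -42] the outer -6 inverts by adding 6. So sub: 3*(-6*x) = -36.
Step 4. [3*(-6*x) = -36] LHS = 3·(…); ÷3 both sides ⇒ div: -6*x = -12.
Step 5. [-6*x = -12] leading coefficient -6: divide by -6 ⇒ div: x = 2.

Answer: x ∈ {2}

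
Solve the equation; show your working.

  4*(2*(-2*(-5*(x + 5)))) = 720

Step 1. [4*(2*(-2*(-5*(x + 5)))) = 720] divide by the outer 4 ⇒ div: 2*(-2*(-5*(x + 5))) = 180.
Step 2. [2*(-2*(-5*(x + 5))) = 180] leading coefficient 2: divide by 2. So div: -2*(-5*(x + 5)) = 90.
Step 3. [-2*(-5*(x + 5)) = 90] -2·(inner) — divide through by -2, so div: -5*(x + 5) = -45.
Step 4. [-5*(x + 5) = -45] -5·(inner) — divide through by -5. So div: x + 5 = 9.
Step 5. [x + 5 = 9] peel the +5: subtract 5 from each side ⇒ sub: x = 4.

Answer: x ∈ {4}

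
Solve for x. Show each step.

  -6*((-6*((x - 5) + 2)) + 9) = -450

Step 1. [-6*((-6*((x - 5) + 2)) + 9) = -450] LHS = -6·(…); ÷-6 both sides, so div: (-6*((x - 5) + 2)) + 9 = 75.
Step 2. [(-6*((x - 5) + 2)) + 9 = 75] +9 is outermost — subtract 9 both sides ⇒ sub: -6*((x - 5) + 2) = 66.
Step 3. [-6*((x - 5) + 2) = 66] divide by the outer -6, so div: (x - 5) + 2 = -11.
Step 4. [(x - 5) + 2 = -11] 2 comes off first (subtract 2). So sub: x - 5 = -13.
Step 5. [x - 5 = -13] 5 comes off first (add 5) ⇒ sub: x = -8.

Answer: x ∈ {-8}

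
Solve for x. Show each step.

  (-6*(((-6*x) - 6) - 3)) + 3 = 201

Step 1. [(-6*(((-6*x) - 6) - 3)) + 3 = 201] subtract 3: x sits inside (… + 3), so sub: -6*(((-6*x) - 6) - 3) = 198.
Step 2. [-6*(((-6*x) - 6) - 3) = 198] leading coefficient -6: divide by -6 ⇒ div: ((-6*x) - 6) - 3 = -33.
Step 3. [((-6*x) - 6) - 3 = -33] -3 is outermost — add 3 both sides. So sub: (-6*x) - 6 = -30.
Step 4. [(-6*x) - 6 = -30] the outer -6 inverts by adding 6, so sub: -6*x = -24.
Step 5. [-6*x = -24] -6 out front; divide by -6. So div: x = 4.

Answer: x ∈ {4}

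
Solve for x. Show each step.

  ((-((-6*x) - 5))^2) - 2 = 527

Step 1. [((-((-6*x) - 5))^2) - 2 = 527] peel the -2: add 2 from each side. So sub: (-((-6*x) - 5))^2 = 529.
Step 2. [(-((-6*x) - 5))^2 = 529] √ both sides: 529 ≥ 0 gives two branches, so sqrt: -((-6*x) - 5) = 23 or -23.
Step 3. [-((-6*x) - 5) = 23 or -23] flip signs both sides, so neg: (-6*x) - 5 = -23 or 23.
Step 4. [(-6*x) - 5 = -23 or 23] 5 comes off first (add 5). So sub: -6*x = -18 or 28.
Step 5. [-6*x = -18 or 28] -6·(inner) — divide through by -6. So div: x = 3 or -14/3.

Answer: x ∈ {-14/3, 3}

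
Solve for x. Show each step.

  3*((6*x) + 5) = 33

Step 1. [3*((6*x) + 5) = 33] leading coefficient 3: divide by 3 ⇒ div: (6*x) + 5 = 11.
Step 2. [(6*x) + 5 = 11] peel the +5: subtract 5 from each side ⇒ sub: 6*x = 6.
Step 3. [6*x = 6] leading coefficient 6: divide by 6. So div: x = 1.

Answer: x ∈ {1}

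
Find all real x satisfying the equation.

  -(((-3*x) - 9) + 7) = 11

Step 1. [-(((-3*x) - 9) + 7) = 11] leading − — multiply by −1 ⇒ neg: ((-3*x) - 9) + 7 = -11.
Step 2. [((-3*x) - 9) + 7 = -11] the outer +7 inverts by subtracting 7, so sub: (-3*x) - 9 = -18.
Step 3. [(-3*x) - 9 = -18] -3 | LHS and -3 | -18: pull -3 out. So factor: x + 3 = 6.
Step 4. [x + 3 = 6] +3 is outermost — subtract 3 both sides ⇒ sub: x = 3.

Answer: x ∈ {3}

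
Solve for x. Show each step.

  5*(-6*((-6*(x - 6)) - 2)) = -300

Step 1. [5*(-6*((-6*(x - 6)) - 2)) = -300] 5·(inner) — divide through by 5 ⇒ div: -6*((-6*(x - 6)) - 2) = -60.
Step 2. [-6*((-6*(x - 6)) - 2) = -60] -6 out front; divide by -6 ⇒ div: (-6*(x - 6)) - 2 = 10.
Step 3. [(-6*(x - 6)) - 2 = 10] -2 is outermost — add 2 both sides ⇒ sub: -6*(x - 6) = 12.
Step 4. [-6*(x - 6) = 12] divide by the outer -6 ⇒ div: x - 6 = -2.
Step 5. [x - 6 = -2] the outer -6 inverts by adding 6 ⇒ sub: x = 4.

Answer: x ∈ {4}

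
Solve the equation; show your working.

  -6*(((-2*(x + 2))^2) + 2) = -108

Step 1. [-6*(((-2*(x + 2))^2) + 2) = -108] leading coefficient -6: divide by -6 ⇒ div: ((-2*(x + 2))^2) + 2 = 18.
Step 2. [((-2*(x + 2))^2) + 2 = 18] the outer +2 inverts by subtracting 2, so sub: (-2*(x + 2))^2 = 16.
Step 3. [(-2*(x + 2))^2 = 16] 16 ≥ 0, LHS is (·)² — take ±√. So sqrt: -2*(x + 2) = 4 or -4.
Step 4. [-2*(x + 2) = 4 or -4] -2·(inner) — divide through by -2. So div: x + 2 = -2 or 2.
Step 5. [x + 2 = -2 or 2] 2 comes off first (subtract 2). So sub: x = -4 or 0.

Answer: x ∈ {-4, 0}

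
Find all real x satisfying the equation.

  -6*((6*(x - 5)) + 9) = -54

Step 1. [-6*((6*(x - 5)) + 9) = -54] leading coefficient -6: divide by -6 ⇒ div: (6*(x - 5)) + 9 = 9.
Step 2. [(6*(x - 5)) + 9 = 9] peel the +9: subtract 9 from each side, so sub: 6*(x - 5) = 0.
Step 3. [6*(x - 5) = 0] 6 out front; divide by 6. So div: x - 5 = 0.
Step 4. [x - 5 = 0] the outer -5 inverts by adding 5 ⇒ sub: x = 5.

Answer: x ∈ {5}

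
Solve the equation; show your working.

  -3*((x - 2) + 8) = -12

Step 1. [-3*((x - 2) + 8) = -12] divide by the outer -3. So div: (x - 2) + 8 = 4.
Step 2. [(x - 2) + 8 = 4] 8 comes off first (subtract 8). So sub: x - 2 = -4.
Step 3. [x - 2 = -4] -2 is outermost — add 2 both sides ⇒ sub: x = -2.

Answer: x ∈ {-2}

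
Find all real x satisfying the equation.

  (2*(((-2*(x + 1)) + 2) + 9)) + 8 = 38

Step 1. [(2*(((-2*(x + 1)) + 2) + 9)) + 8 = 38] 8 comes off first (subtract 8), so sub: 2*(((-2*(x + 1)) + 2) + 9) = 30.
Step 2. [2*(((-2*(x + 1)) + 2) + 9) = 30] leading coefficient 2: divide by 2. So div: ((-2*(x + 1)) + 2) + 9 = 15.
Step 3. [((-2*(x + 1)) + 2) + 9 = 15] peel the +9: subtract 9 from each side, so sub: (-2*(x + 1)) + 2 = 6.
Step 4. [(-2*(x + 1)) + 2 = 6] +2 is outermost — subtract 2 both sides, so sub: -2*(x + 1) = 4.
Step 5. [-2*(x + 1) = 4] leading coefficient -2: divide by -2 ⇒ div: x + 1 = -2.
Step 6. [x + 1 = -2] +1 is outermost — subtract 1 both sides ⇒ sub: x = -3.

Answer: x ∈ {-3}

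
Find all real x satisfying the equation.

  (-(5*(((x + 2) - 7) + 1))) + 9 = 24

Step 1. [(-(5*(((x + 2) - 7) + 1))) + 9 = 24] +9 is outermost — subtract 9 both sides, so sub: -(5*(((x + 2) - 7) + 1)) = 15.
Step 2. [-(5*(((x + 2) - 7) + 1)) = 15] LHS negated; negate both sides, so neg: 5*(((x + 2) - 7) + 1) = -15.
Step 3. [5*(((x + 2) - 7) + 1) = -15] divide by the outer 5 ⇒ div: ((x + 2) - 7) + 1 = -3.
Step 4. [((x + 2) - 7) + 1 = -3] 1 comes off first (subtract 1), so sub: (x + 2) - 7 = -4.
Step 5. [(x + 2) - 7 = -4] add 7: x sits inside (… - 7). So sub: x + 2 = 3.
Step 6. [x + 2 = 3] the outer +2 inverts by subtracting 2. So sub: x = 1.

Answer: x ∈ {1}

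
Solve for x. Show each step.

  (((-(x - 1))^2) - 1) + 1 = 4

Step 1. [(((-(x - 1))^2) - 1) + 1 = 4] 1 comes off first (subtract 1). So sub: ((-(x - 1))^2) - 1 = 3.
Step 2. [((-(x - 1))^2) - 1 = 3] add 1: x sits inside (… - 1), so sub: (-(x - 1))^2 = 4.
Step 3. [(-(x - 1))^2 = 4] LHS squared, RHS 4 ≥ 0: apply √ (±) ⇒ sqrt: -(x - 1) = 2 or -2.
Step 4. [-(x - 1) = 2 or -2] LHS negated; negate both sides ⇒ neg: x - 1 = -2 or 2.
Step 5. [x - 1 = -2 or 2] add 1: x sits inside (… - 1). So sub: x = -1 or 3.

Answer: x ∈ {-1, 3}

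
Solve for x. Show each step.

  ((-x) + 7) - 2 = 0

Step 1. [((-x) + 7) - 2 = 0] add 2: x sits inside (… - 2) ⇒ sub: (-x) + 7 = 2.
Step 2. [(-x) + 7 = 2] peel the +7: subtract 7 from each side, so sub: -x = -5.
Step 3. [-x = -5] LHS negated; negate both sides ⇒ neg: x = 5.

Answer: x ∈ {5}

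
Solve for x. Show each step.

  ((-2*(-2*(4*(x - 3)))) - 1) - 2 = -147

Step 1. [((-2*(-2*(4*(x - 3)))) - 1) - 2 = -147] 2 comes off first (add 2). So sub: (-2*(-2*(4*(x - 3)))) - 1 = -145.
Step 2. [(-2*(-2*(4*(x - 3)))) - 1 = -145] 1 comes off first (add 1) ⇒ sub: -2*(-2*(4*(x - 3))) = -144.
Step 3. [-2*(-2*(4*(x - 3))) = -144] -2 out front; divide by -2 ⇒ div: -2*(4*(x - 3)) = 72.
Step 4. [-2*(4*(x - 3)) = 72] leading coefficient -2: divide by -2, so div: 4*(x - 3) = -36.
Step 5. [4*(x - 3) = -36] LHS = 4·(…); ÷4 both sides ⇒ div: x - 3 = -9.
Step 6. [x - 3 = -9] add 3: x sits inside (… - 3) ⇒ sub: x = -6.

Answer: x ∈ {-6}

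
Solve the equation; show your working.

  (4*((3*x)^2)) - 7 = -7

Step 1. [(4*((3*x)^2)) - 7 = -7] the outer -7 inverts by adding 7, so sub: 4*((3*x)^2) = 0.
Step 2. [4*((3*x)^2) = 0] leading coefficient 4: divide by 4 ⇒ div: (3*x)^2 = 0.
Step 3. [(3*x)^2 = 0] √ both sides: 0 ≥ 0 gives two branches, so sqrt: 3*x = 0.
Step 4. [3*x = 0] 3 out front; divide by 3, so div: x = 0.

Answer: x ∈ {0}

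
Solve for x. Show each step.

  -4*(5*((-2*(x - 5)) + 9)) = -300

Step 1. [-4*(5*((-2*(x - 5)) + 9)) = -300] LHS = -4·(…); ÷-4 both sides ⇒ div: 5*((-2*(x - 5)) + 9) = 75.
Step 2. [5*((-2*(x - 5)) + 9) = 75] 5 out front; divide by 5, so div: (-2*(x - 5)) + 9 = 15.
Step 3. [(-2*(x - 5)) + 9 = 15] subtract 9: x sits inside (… + 9). So sub: -2*(x - 5) = 6.
Step 4. [-2*(x - 5) = 6] -2 out front; divide by -2. So div: x - 5 = -3.
Step 5. [x - 5 = -3] 5 comes off first (add 5), so sub: x = 2.

Answer: x ∈ {2}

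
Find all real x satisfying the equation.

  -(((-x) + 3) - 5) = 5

Step 1. [-(((-x) + 3) - 5) = 5] flip signs both sides ⇒ neg: ((-x) + 3) - 5 = -5.
Step 2. [((-x) + 3) - 5 = -5] add 5: x sits inside (… - 5). So sub: (-x) + 3 = 0.
Step 3. [(-x) + 3 = 0] peel the +3: subtract 3 from each side. So sub: -x = -3.
Step 4. [-x = -3] leading − — multiply by −1. So neg: x = 3.

Answer: x ∈ {3}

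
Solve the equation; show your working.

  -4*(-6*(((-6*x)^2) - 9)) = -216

Step 1. [-4*(-6*(((-6*x)^2) - 9)) = -216] LHS = -4·(…); ÷-4 both sides. So div: -6*(((-6*x)^2) - 9) = 54.
Step 2. [-6*(((-6*x)^2) - 9) = 54] -6 out front; divide by -6. So div: ((-6*x)^2) - 9 = -9.
Step 3. [((-6*x)^2) - 9 = -9] add 9: x sits inside (… - 9), so sub: (-6*x)^2 = 0.
Step 4. [(-6*x)^2 = 0] √ both sides: 0 ≥ 0 gives two branches, so sqrt: -6*x = 0.
Step 5. [-6*x = 0] divide by the outer -6. So div: x = 0.

Answer: x ∈ {0}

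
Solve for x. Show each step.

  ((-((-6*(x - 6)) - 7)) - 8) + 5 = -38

Step 1. [((-((-6*(x - 6)) - 7)) - 8) + 5 = -38] the outer +5 inverts by subtracting 5 ⇒ sub: (-((-6*(x - 6)) - 7)) - 8 = -43.
Step 2. [(-((-6*(x - 6)) - 7)) - 8 = -43] -8 is outermost — add 8 both sides. So sub: -((-6*(x - 6)) - 7) = -35.
Step 3. [-((-6*(x - 6)) - 7) = -35] LHS negated; negate both sides. So neg: (-6*(x - 6)) - 7 = 35.
Step 4. [(-6*(x - 6)) - 7 = 35] peel the -7: add 7 from each side ⇒ sub: -6*(x - 6) = 42.
Step 5. [-6*(x - 6) = 42] LHS = -6·(…); ÷-6 both sides. So div: x - 6 = -7.
Step 6. [x - 6 = -7] peel the -6: add 6 from each side, so sub: x = -1.

Answer: x ∈ {-1}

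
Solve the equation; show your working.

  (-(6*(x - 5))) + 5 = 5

Step 1. [(-(6*(x - 5))) + 5 = 5] the outer +5 inverts by subtracting 5. So sub: -(6*(x - 5)) = 0.
Step 2. [-(6*(x - 5)) = 0] LHS negated; negate both sides, so neg: 6*(x - 5) = 0.
Step 3. [6*(x - 5) = 0] 6 out front; divide by 6, so div: x - 5 = 0.
Step 4. [x - 5 = 0] the outer -5 inverts by adding 5. So sub: x = 5.

Answer: x ∈ {5}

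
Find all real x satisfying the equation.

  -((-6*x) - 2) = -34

Step 1. [-((-6*x) - 2) = -34] LHS negated; negate both sides, so neg: (-6*x) - 2 = 34.
Step 2. [(-6*x) - 2 = 34] add 2: x sits inside (… - 2), so sub: -6*x = 36.
Step 3. [-6*x = 36] -6·(inner) — divide through by -6. So div: x = -6.

Answer: x ∈ {-6}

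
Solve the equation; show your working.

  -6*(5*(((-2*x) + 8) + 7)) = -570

Step 1. [-6*(5*(((-2*x) + 8) + 7)) = -570] divide by the outer -6 ⇒ div: 5*(((-2*x) + 8) + 7) = 95.
Step 2. [5*(((-2*x) + 8) + 7) = 95] 5·(inner) — divide through by 5. So div: ((-2*x) + 8) + 7 = 19.
Step 3. [((-2*x) + 8) + 7 = 19] subtract 7: x sits inside (… + 7). So sub: (-2*x) + 8 = 12.
Step 4. [(-2*x) + 8 = 12] -2 | LHS and -2 | 12: pull -2 out ⇒ factor: x - 4 = -6.
Step 5. [x - 4 = -6] -4 is outermost — add 4 both sides, so sub: x = -2.

Answer: x ∈ {-2}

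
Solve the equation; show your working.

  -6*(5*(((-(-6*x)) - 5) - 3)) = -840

Step 1. [-6*(5*(((-(-6*x)) - 5) - 3)) = -840] divide by the outer -6. So div: 5*(((-(-6*x)) - 5) - 3) = 140.
Step 2. [5*(((-(-6*x)) - 5) - 3) = 140] 5 out front; divide by 5 ⇒ div: ((-(-6*x)) - 5) - 3 = 28.
Step 3. [((-(-6*x)) - 5) - 3 = 28] add 3: x sits inside (… - 3) ⇒ sub: (-(-6*x)) - 5 = 31.
Step 4. [(-(-6*x)) - 5 = 31] the outer -5 inverts by adding 5. So sub: -(-6*x) = 36.
Step 5. [-(-6*x) = 36] flip signs both sides. So neg: -6*x = -36.
Step 6. [-6*x = -36] divide by the outer -6, so div: x = 6.

Answer: x ∈ {6}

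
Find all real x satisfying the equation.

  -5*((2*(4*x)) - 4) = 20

Step 1. [-5*((2*(4*x)) - 4) = 20] -5·(inner) — divide through by -5 ⇒ div: (2*(4*x)) - 4 = -4.
Step 2. [(2*(4*x)) - 4 = -4] peel the -4: add 4 from each side, so sub: 2*(4*x) = 0.
Step 3. [2*(4*x) = 0] divide by the outer 2 ⇒ div: 4*x = 0.
Step 4. [4*x = 0] 4 out front; divide by 4 ⇒ div: x = 0.

Answer: x ∈ {0}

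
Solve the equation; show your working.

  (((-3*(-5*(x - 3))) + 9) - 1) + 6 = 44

Step 1. [(((-3*(-5*(x - 3))) + 9) - 1) + 6 = 44] 6 comes off first (subtract 6) ⇒ sub: ((-3*(-5*(x - 3))) + 9) - 1 = 38.
Step 2. [((-3*(-5*(x - 3))) + 9) - 1 = 38] add 1: x sits inside (… - 1). So sub: (-3*(-5*(x - 3))) + 9 = 39.
Step 3. [(-3*(-5*(x - 3))) + 9 = 39] -3 | LHS and -3 | 39: pull -3 out. So factor: (-5*(x - 3)) - 3 = -13.
Step 4. [(-5*(x - 3)) - 3 = -13] add 3: x sits inside (… - 3), so sub: -5*(x - 3) = -10.
Step 5. [-5*(x - 3) = -10] divide by the outer -5 ⇒ div: x - 3 = 2.
Step 6. [x - 3 = 2] add 3: x sits inside (… - 3), so sub: x = 5.

Answer: x ∈ {5}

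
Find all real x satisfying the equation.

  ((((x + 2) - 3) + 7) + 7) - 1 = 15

Step 1. [((((x + 2) - 3) + 7) + 7) - 1 = 15] the outer -1 inverts by adding 1, so sub: (((x + 2) - 3) + 7) + 7 = 16.
Step 2. [(((x + 2) - 3) + 7) + 7 = 16] +7 is outermost — subtract 7 both sides. So sub: ((x + 2) - 3) + 7 = 9.
Step 3. [((x + 2) - 3) + 7 = 9] 7 comes off first (subtract 7) ⇒ sub: (x + 2) - 3 = 2.
Step 4. [(x + 2) - 3 = 2] the outer -3 inverts by adding 3, so sub: x + 2 = 5.
Step 5. [x + 2 = 5] the outer +2 inverts by subtracting 2. So sub: x = 3.

Answer: x ∈ {3}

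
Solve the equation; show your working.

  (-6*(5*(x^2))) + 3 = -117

Step 1. [(-6*(5*(x^2))) + 3 = -117] the outer +3 inverts by subtracting 3 ⇒ sub: -6*(5*(x^2)) = -120.
Step 2. [-6*(5*(x^2)) = -120] -6·(inner) — divide through by -6. So div: 5*(x^2) = 20.
Step 3. [5*(x^2) = 20] 5·(inner) — divide through by 5. So div: x^2 = 4.
Step 4. [x^2 = 4] √ both sides: 4 ≥ 0 gives two branches. So sqrt: x = 2 or -2.

Answer: x ∈ {-2, 2}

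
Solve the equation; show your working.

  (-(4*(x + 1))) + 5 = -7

Step 1. [(-(4*(x + 1))) + 5 = -7] peel the +5: subtract 5 from each side. So sub: -(4*(x + 1)) = -12.
Step 2. [-(4*(x + 1)) = -12] leading − — multiply by −1. So neg: 4*(x + 1) = 12.
Step 3. [4*(x + 1) = 12] divide by the outer 4, so div: x + 1 = 3.
Step 4. [x + 1 = 3] peel the +1: subtract 1 from each side, so sub: x = 2.

Answer: x ∈ {2}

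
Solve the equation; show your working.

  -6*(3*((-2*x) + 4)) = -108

Step 1. [-6*(3*((-2*x) + 4)) = -108] divide by the outer -6 ⇒ div: 3*((-2*x) + 4) = 18.
Step 2. [3*((-2*x) + 4) = 18] leading coefficient 3: divide by 3, so div: (-2*x) + 4 = 6.
Step 3. [(-2*x) + 4 = 6] +4 is outermost — subtract 4 both sides, so sub: -2*x = 2.
Step 4. [-2*x = 2] -2·(inner) — divide through by -2 ⇒ div: x = -1.

Answer: x ∈ {-1}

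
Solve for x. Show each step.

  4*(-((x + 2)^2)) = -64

Step 1. [4*(-((x + 2)^2)) = -64] 4·(inner) — divide through by 4 ⇒ div: -((x + 2)^2) = -16.
Step 2. [-((x + 2)^2) = -16] flip signs both sides. So neg: (x + 2)^2 = 16.
Step 3. [(x + 2)^2 = 16] √ both sides: 16 ≥ 0 gives two branches ⇒ sqrt: x + 2 = 4 or -4.
Step 4. [x + 2 = 4 or -4] +2 is outermost — subtract 2 both sides. So sub: x = 2 or -6.

Answer: x ∈ {-6, 2}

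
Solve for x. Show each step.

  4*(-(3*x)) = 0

Step 1. [4*(-(3*x)) = 0] leading coefficient 4: divide by 4 ⇒ div: -(3*x) = 0.
Step 2. [-(3*x) = 0] flip signs both sides ⇒ neg: 3*x = 0.
Step 3. [3*x = 0] 3 out front; divide by 3, so div: x = 0.

Answer: x ∈ {0}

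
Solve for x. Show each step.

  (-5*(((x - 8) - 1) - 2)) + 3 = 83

Step 1. [(-5*(((x - 8) - 1) - 2)) + 3 = 83] subtract 3: x sits inside (… + 3) ⇒ sub: -5*(((x - 8) - 1) - 2) = 80.
Step 2. [-5*(((x - 8) - 1) - 2) = 80] divide by the outer -5 ⇒ div: ((x - 8) - 1) - 2 = -16.
Step 3. [((x - 8) - 1) - 2 = -16] add 2: x sits inside (… - 2) ⇒ sub: (x - 8) - 1 = -14.
Step 4. [(x - 8) - 1 = -14] peel the -1: add 1 from each side, so sub: x - 8 = -13.
Step 5. [x - 8 = -13] 8 comes off first (add 8) ⇒ sub: x = -5.

Answer: x ∈ {-5}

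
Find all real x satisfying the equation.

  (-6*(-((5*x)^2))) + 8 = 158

Step 1. [(-6*(-((5*x)^2))) + 8 = 158] subtract 8: x sits inside (… + 8). So sub: -6*(-((5*x)^2)) = 150.
Step 2. [-6*(-((5*x)^2)) = 150] -6 out front; divide by -6. So div: -((5*x)^2) = -25.
Step 3. [-((5*x)^2) = -25] flip signs both sides. So neg: (5*x)^2 = 25.
Step 4. [(5*x)^2 = 25] √ both sides: 25 ≥ 0 gives two branches ⇒ sqrt: 5*x = 5 or -5.
Step 5. [5*x = 5 or -5] divide by the outer 5, so div: x = 1 or -1.

Answer: x ∈ {-1, 1}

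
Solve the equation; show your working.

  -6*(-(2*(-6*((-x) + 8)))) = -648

Step 1. [-6*(-(2*(-6*((-x) + 8)))) = -648] LHS = -6·(…); ÷-6 both sides, so div: -(2*(-6*((-x) + 8))) = 108.
Step 2. [-(2*(-6*((-x) + 8))) = 108] LHS negated; negate both sides ⇒ neg: 2*(-6*((-x) + 8)) = -108.
Step 3. [2*(-6*((-x) + 8)) = -108] 2·(inner) — divide through by 2. So div: -6*((-x) + 8) = -54.
Step 4. [-6*((-x) + 8) = -54] -6 out front; divide by -6. So div: (-x) + 8 = 9.
Step 5. [(-x) + 8 = 9] subtract 8: x sits inside (… + 8), so sub: -x = 1.
Step 6. [-x = 1] flip signs both sides. So neg: x = -1.

Answer: x ∈ {-1}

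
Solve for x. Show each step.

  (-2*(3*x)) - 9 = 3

Step 1. [(-2*(3*x)) - 9 = 3] the outer -9 inverts by adding 9. So sub: -2*(3*x) = 12.
Step 2. [-2*(3*x) = 12] divide by the outer -2. So div: 3*x = -6.
Step 3. [3*x = -6] leading coefficient 3: divide by 3 ⇒ div: x = -2.

Answer: x ∈ {-2}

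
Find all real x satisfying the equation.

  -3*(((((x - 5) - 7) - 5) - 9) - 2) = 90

Step 1. [-3*(((((x - 5) - 7) - 5) - 9) - 2) = 90] LHS = -3·(…); ÷-3 both sides, so div: ((((x - 5) - 7) - 5) - 9) - 2 = -30.
Step 2. [((((x - 5) - 7) - 5) - 9) - 2 = -30] 2 comes off first (add 2) ⇒ sub: (((x - 5) - 7) - 5) - 9 = -28.
Step 3. [(((x - 5) - 7) - 5) - 9 = -28] -9 is outermost — add 9 both sides. So sub: ((x - 5) - 7) - 5 = -19.
Step 4. [((x - 5) - 7) - 5 = -19] add 5: x sits inside (… - 5). So sub: (x - 5) - 7 = -14.
Step 5. [(x - 5) - 7 = -14] peel the -7: add 7 from each side ⇒ sub: x - 5 = -7.
Step 6. [x - 5 = -7] -5 is outermost — add 5 both sides ⇒ sub: x = -2.

Answer: x ∈ {-2}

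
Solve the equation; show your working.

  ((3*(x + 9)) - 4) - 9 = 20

Step 1. [((3*(x + 9)) - 4) - 9 = 20] -9 is outermost — add 9 both sides. So sub: (3*(x + 9)) - 4 = 29.
Step 2. [(3*(x + 9)) - 4 = 29] 4 comes off first (add 4). So sub: 3*(x + 9) = 33.
Step 3. [3*(x + 9) = 33] leading coefficient 3: divide by 3, so div: x + 9 = 11.
Step 4. [x + 9 = 11] peel the +9: subtract 9 from each side. So sub: x = 2.

Answer: x ∈ {2}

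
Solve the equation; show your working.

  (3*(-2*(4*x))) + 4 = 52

Step 1. [(3*(-2*(4*x))) + 4 = 52] the outer +4 inverts by subtracting 4. So sub: 3*(-2*(4*x)) = 48.
Step 2. [3*(-2*(4*x)) = 48] divide by the outer 3 ⇒ div: -2*(4*x) = 16.
Step 3. [-2*(4*x) = 16] -2 out front; divide by -2. So div: 4*x = -8.
Step 4. [4*x = -8] 4 out front; divide by 4, so div: x = -2.

Answer: x ∈ {-2}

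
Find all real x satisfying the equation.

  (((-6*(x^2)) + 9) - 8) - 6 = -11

Step 1. [(((-6*(x^2)) + 9) - 8) - 6 = -11] 6 comes off first (add 6). So sub: ((-6*(x^2)) + 9) - 8 = -5.
Step 2. [((-6*(x^2)) + 9) - 8 = -5] 8 comes off first (add 8) ⇒ sub: (-6*(x^2)) + 9 = 3.
Step 3. [(-6*(x^2)) + 9 = 3] peel the +9: subtract 9 from each side. So sub: -6*(x^2) = -6.
Step 4. [-6*(x^2) = -6] -6·(inner) — divide through by -6. So div: x^2 = 1.
Step 5. [x^2 = 1] √ both sides: 1 ≥ 0 gives two branches ⇒ sqrt: x = 1 or -1.

Answer: x ∈ {-1, 1}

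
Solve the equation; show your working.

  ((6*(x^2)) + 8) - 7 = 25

Step 1. [((6*(x^2)) + 8) - 7 = 25] the outer -7 inverts by adding 7. So sub: (6*(x^2)) + 8 = 32.
Step 2. [(6*(x^2)) + 8 = 32] subtract 8: x sits inside (… + 8), so sub: 6*(x^2) = 24.
Step 3. [6*(x^2) = 24] divide by the outer 6, so div: x^2 = 4.
Step 4. [x^2 = 4] √ both sides: 4 ≥ 0 gives two branches. So sqrt: x = 2 or -2.

Answer: x ∈ {-2, 2}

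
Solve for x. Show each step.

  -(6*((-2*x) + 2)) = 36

Step 1. [-(6*((-2*x) + 2)) = 36] flip signs both sides. So neg: 6*((-2*x) + 2) = -36.
Step 2. [6*((-2*x) + 2) = -36] 6·(inner) — divide through by 6, so div: (-2*x) + 2 = -6.
Step 3. [(-2*x) + 2 = -6] -2 divides every term; factor it out, so factor: x - 1 = 3.
Step 4. [x - 1 = 3] add 1: x sits inside (… - 1). So sub: x = 4.

Answer: x ∈ {4}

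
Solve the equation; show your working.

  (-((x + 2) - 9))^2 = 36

Step 1. [(-((x + 2) - 9))^2 = 36] √ both sides: 36 ≥ 0 gives two branches, so sqrt: -((x + 2) - 9) = 6 or -6.
Step 2. [-((x + 2) - 9) = 6 or -6] flip signs both sides ⇒ neg: (x + 2) - 9 = -6 or 6.
Step 3. [(x + 2) - 9 = -6 or 6] add 9: x sits inside (… - 9). So sub: x + 2 = 3 or 15.
Step 4. [x + 2 = 3 or 15] +2 is outermost — subtract 2 both sides. So sub: x = 1 or 13.

Answer: x ∈ {1, 13}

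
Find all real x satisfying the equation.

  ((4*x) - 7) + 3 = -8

Step 1. [((4*x) - 7) + 3 = -8] peel the +3: subtract 3 from each side, so sub: (4*x) - 7 = -11.
Step 2. [(4*x) - 7 = -11] -7 is outermost — add 7 both sides ⇒ sub: 4*x = -4.
Step 3. [4*x = -4] LHS = 4·(…); ÷4 both sides, so div: x = -1.

Answer: x ∈ {-1}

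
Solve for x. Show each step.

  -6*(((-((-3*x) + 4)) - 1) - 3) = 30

Step 1. [-6*(((-((-3*x) + 4)) - 1) - 3) = 30] divide by the outer -6, so div: ((-((-3*x) + 4)) - 1) - 3 = -5.
Step 2. [((-((-3*x) + 4)) - 1) - 3 = -5] -3 is outermost — add 3 both sides, so sub: (-((-3*x) + 4)) - 1 = -2.
Step 3. [(-((-3*x) + 4)) - 1 = -2] 1 comes off first (add 1) ⇒ sub: -((-3*x) + 4) = -1.
Step 4. [-((-3*x) + 4) = -1] flip signs both sides, so neg: (-3*x) + 4 = 1.
Step 5. [(-3*x) + 4 = 1] subtract 4: x sits inside (… + 4). So sub: -3*x = -3.
Step 6. [-3*x = -3] LHS = -3·(…); ÷-3 both sides. So div: x = 1.

Answer: x ∈ {1}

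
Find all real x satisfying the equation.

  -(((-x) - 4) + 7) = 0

Step 1. [-(((-x) - 4) + 7) = 0] flip signs both sides ⇒ neg: ((-x) - 4) + 7 = 0.
Step 2. [((-x) - 4) + 7 = 0] subtract 7: x sits inside (… + 7), so sub: (-x) - 4 = -7.
Step 3. [(-x) - 4 = -7] peel the -4: add 4 from each side ⇒ sub: -x = -3.
Step 4. [-x = -3] leading − — multiply by −1, so neg: x = 3.

Answer: x ∈ {3}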